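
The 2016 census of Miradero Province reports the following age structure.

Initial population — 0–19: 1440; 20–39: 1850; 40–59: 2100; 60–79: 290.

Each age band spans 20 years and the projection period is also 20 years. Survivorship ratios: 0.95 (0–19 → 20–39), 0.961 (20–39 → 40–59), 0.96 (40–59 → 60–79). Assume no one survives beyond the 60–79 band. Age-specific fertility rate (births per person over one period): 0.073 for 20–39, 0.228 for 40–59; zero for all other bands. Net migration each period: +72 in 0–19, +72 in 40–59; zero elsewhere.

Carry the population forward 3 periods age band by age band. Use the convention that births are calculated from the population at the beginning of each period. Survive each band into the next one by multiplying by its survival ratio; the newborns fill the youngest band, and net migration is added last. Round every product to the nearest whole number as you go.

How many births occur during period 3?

364

Numbering the bands 1..4 from youngest to oldest:
After projecting period 1:
Births: 1850 * 0.073 = 135 ; 2100 * 0.228 = 479 → total 614
Band 2: 1440 * 0.95 = 1368
Band 3: 1850 * 0.961 = 1778
Band 4: 2100 * 0.96 = 2016
Net migration: Band 1 + 72 → 686; Band 3 + 72 → 1850
End of period: [686, 1368, 1850, 2016]
After projecting period 2:
Births: 1368 * 0.073 = 100 ; 1850 * 0.228 = 422 → total 522
Band 2: 686 * 0.95 = 652
Band 3: 1368 * 0.961 = 1315
Band 4: 1850 * 0.96 = 1776
Net migration: Band 1 + 72 → 594; Band 3 + 72 → 1387
End of period: [594, 652, 1387, 1776]
After projecting period 3:
Births: 652 * 0.073 = 48 ; 1387 * 0.228 = 316 → total 364
Band 2: 594 * 0.95 = 564
Band 3: 652 * 0.961 = 627
Band 4: 1387 * 0.96 = 1332
Net migration: Band 1 + 72 → 436; Band 3 + 72 → 699
End of period: [436, 564, 699, 1332]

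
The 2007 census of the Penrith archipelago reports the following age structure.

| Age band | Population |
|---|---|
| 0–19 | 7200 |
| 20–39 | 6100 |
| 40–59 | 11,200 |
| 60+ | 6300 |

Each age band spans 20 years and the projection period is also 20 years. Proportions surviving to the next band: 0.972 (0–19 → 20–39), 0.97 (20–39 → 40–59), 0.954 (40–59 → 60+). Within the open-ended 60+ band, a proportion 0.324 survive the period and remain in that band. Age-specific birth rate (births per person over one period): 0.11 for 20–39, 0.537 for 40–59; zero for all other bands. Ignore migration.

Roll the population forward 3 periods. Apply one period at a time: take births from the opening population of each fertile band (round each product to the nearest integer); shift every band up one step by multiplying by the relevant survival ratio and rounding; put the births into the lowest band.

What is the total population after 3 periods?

Call the groups 1 to 4, youngest first.
Period 1:
Births: 6100 × 0.11 = 671, 11200 × 0.537 = 6014 → total 6685
Group 2: 7200 × 0.972 = 6998
Group 3: 6100 × 0.97 = 5917
Group 4: 11200 × 0.954 + 6300 × 0.324 = 10685 + 2041 = 12726
→ [6685, 6998, 5917, 12726]
Period 2:
Births: 6998 × 0.11 = 770, 5917 × 0.537 = 3177 → total 3947
Group 2: 6685 × 0.972 = 6498
Group 3: 6998 × 0.97 = 6788
Group 4: 5917 × 0.954 + 12726 × 0.324 = 5645 + 4123 = 9768
→ [3947, 6498, 6788, 9768]
Period 3:
Births: 6498 × 0.11 = 715, 6788 × 0.537 = 3645 → total 4360
Group 2: 3947 × 0.972 = 3836
Group 3: 6498 × 0.97 = 6303
Group 4: 6788 × 0.954 + 9768 × 0.324 = 6476 + 3165 = 9641
→ [4360, 3836, 6303, 9641]
Total after period 3: 4360 + 3836 + 6303 + 9641 = 24140

24140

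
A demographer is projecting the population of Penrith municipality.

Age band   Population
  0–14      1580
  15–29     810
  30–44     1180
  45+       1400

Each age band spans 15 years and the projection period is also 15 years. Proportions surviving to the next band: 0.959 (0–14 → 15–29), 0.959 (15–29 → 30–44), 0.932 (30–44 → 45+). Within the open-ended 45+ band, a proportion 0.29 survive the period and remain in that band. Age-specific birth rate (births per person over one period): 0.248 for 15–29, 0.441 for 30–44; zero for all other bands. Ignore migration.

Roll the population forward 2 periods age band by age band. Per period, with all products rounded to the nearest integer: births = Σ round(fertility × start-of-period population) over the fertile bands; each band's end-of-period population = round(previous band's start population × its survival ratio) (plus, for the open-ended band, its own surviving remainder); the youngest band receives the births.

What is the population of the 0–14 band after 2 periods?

Let band 1 be 0–14 through band 4 = 45+.
Period 1.
Births: 810 × 0.248 = 201 ; 1180 × 0.441 = 520 ⇒ total 721
Band 2: 1580 × 0.959 = 1515
Band 3: 810 × 0.959 = 777
Band 4: 1180 × 0.932 + 1400 × 0.29 = 1100 + 406 = 1506
Population now: 0–14=721, 15–29=1515, 30–44=777, 45+=1506
Period 2.
Births: 1515 × 0.248 = 376 ; 777 × 0.441 = 343 ⇒ total 719
Band 2: 721 × 0.959 = 691
Band 3: 1515 × 0.959 = 1453
Band 4: 777 × 0.932 + 1506 × 0.29 = 724 + 437 = 1161
Population now: 0–14=719, 15–29=691, 30–44=1453, 45+=1161

719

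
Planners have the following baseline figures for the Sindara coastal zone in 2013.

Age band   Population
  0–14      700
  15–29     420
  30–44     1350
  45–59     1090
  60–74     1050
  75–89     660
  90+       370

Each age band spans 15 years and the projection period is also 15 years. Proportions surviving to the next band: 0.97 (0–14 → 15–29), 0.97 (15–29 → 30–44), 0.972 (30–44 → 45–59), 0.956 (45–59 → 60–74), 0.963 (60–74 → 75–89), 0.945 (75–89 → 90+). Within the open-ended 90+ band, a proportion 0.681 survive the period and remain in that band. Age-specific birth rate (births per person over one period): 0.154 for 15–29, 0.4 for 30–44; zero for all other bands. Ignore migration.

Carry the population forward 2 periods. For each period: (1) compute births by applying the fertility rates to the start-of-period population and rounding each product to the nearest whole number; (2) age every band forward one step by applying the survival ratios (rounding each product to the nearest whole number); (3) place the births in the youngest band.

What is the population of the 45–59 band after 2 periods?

396

— Period 1 —
Births: 420 × 0.154 = 65 ; 1350 × 0.4 = 540 ⇒ total 605
15–29: 700 × 0.97 = 679
30–44: 420 × 0.97 = 407
45–59: 1350 × 0.972 = 1312
60–74: 1090 × 0.956 = 1042
75–89: 1050 × 0.963 = 1011
90+: 660 × 0.945 + 370 × 0.681 = 624 + 252 = 876
→ [605, 679, 407, 1312, 1042, 1011, 876]
— Period 2 —
Births: 679 × 0.154 = 105 ; 407 × 0.4 = 163 ⇒ total 268
15–29: 605 × 0.97 = 587
30–44: 679 × 0.97 = 659
45–59: 407 × 0.972 = 396
60–74: 1312 × 0.956 = 1254
75–89: 1042 × 0.963 = 1003
90+: 1011 × 0.945 + 876 × 0.681 = 955 + 597 = 1552
→ [268, 587, 659, 396, 1254, 1003, 1552]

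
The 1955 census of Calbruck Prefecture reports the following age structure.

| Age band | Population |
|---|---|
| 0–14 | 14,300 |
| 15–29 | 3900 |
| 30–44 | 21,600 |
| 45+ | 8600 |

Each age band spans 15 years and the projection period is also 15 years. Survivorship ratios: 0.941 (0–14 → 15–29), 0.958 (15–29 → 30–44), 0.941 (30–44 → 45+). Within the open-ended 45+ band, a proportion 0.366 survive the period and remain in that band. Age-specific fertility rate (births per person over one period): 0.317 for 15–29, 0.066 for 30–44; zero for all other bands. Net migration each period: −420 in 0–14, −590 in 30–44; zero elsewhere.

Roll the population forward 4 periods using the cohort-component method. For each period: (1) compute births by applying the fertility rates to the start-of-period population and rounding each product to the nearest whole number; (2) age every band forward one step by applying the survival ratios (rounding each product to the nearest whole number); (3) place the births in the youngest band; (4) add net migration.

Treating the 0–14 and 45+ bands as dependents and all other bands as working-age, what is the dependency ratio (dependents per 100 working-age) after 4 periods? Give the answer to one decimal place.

After projecting period 1:
Births: 3900 × 0.317 = 1236 ; 21600 × 0.066 = 1426 — total 2662
15–29: 14300 × 0.941 = 13456
30–44: 3900 × 0.958 = 3736
45+: 21600 × 0.941 + 8600 × 0.366 = 20326 + 3148 = 23474
Net migration: 0–14 − 420 → 2242; 30–44 − 590 → 3146
→ [2242, 13456, 3146, 23474]
After projecting period 2:
Births: 13456 × 0.317 = 4266 ; 3146 × 0.066 = 208 — total 4474
15–29: 2242 × 0.941 = 2110
30–44: 13456 × 0.958 = 12891
45+: 3146 × 0.941 + 23474 × 0.366 = 2960 + 8591 = 11551
Net migration: 0–14 − 420 → 4054; 30–44 − 590 → 12301
→ [4054, 2110, 12301, 11551]
After projecting period 3:
Births: 2110 × 0.317 = 669 ; 12301 × 0.066 = 812 — total 1481
15–29: 4054 × 0.941 = 3815
30–44: 2110 × 0.958 = 2021
45+: 12301 × 0.941 + 11551 × 0.366 = 11575 + 4228 = 15803
Net migration: 0–14 − 420 → 1061; 30–44 − 590 → 1431
→ [1061, 3815, 1431, 15803]
After projecting period 4:
Births: 3815 × 0.317 = 1209 ; 1431 × 0.066 = 94 — total 1303
15–29: 1061 × 0.941 = 998
30–44: 3815 × 0.958 = 3655
45+: 1431 × 0.941 + 15803 × 0.366 = 1347 + 5784 = 7131
Net migration: 0–14 − 420 → 883; 30–44 − 590 → 3065
→ [883, 998, 3065, 7131]
Dependents (band 0–14 + band 45+) = 883 + 7131 = 8014; working-age = 4063; ratio = 8014/4063 × 100 = 197.2

197.2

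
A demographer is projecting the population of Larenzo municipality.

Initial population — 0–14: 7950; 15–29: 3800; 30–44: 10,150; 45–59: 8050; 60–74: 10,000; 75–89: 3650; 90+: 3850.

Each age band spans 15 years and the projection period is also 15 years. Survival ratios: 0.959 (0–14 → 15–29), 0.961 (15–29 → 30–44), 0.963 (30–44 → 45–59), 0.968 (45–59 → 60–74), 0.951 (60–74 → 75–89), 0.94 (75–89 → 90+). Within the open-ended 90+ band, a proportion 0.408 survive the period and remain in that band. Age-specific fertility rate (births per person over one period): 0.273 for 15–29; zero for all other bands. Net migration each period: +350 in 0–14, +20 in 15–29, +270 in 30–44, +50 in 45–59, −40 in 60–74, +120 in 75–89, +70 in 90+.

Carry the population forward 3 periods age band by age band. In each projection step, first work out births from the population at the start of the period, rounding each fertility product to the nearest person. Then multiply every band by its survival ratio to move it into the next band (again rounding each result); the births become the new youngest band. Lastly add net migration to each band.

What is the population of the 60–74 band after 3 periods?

Call the groups 1 to 7, youngest first.
— Period 1 —
Births: 3800 × 0.273 = 1037
Group 2: 7950 × 0.959 = 7624
Group 3: 3800 × 0.961 = 3652
Group 4: 10150 × 0.963 = 9774
Group 5: 8050 × 0.968 = 7792
Group 6: 10000 × 0.951 = 9510
Group 7: 3650 × 0.94 + 3850 × 0.408 = 3431 + 1571 = 5002
Net migration: Group 1 + 350 → 1387; Group 2 + 20 → 7644; Group 3 + 270 → 3922; Group 4 + 50 → 9824; Group 5 − 40 → 7752; Group 6 + 120 → 9630; Group 7 + 70 → 5072
Population now: 0–14=1387, 15–29=7644, 30–44=3922, 45–59=9824, 60–74=7752, 75–89=9630, 90+=5072
— Period 2 —
Births: 7644 × 0.273 = 2087
Group 2: 1387 × 0.959 = 1330
Group 3: 7644 × 0.961 = 7346
Group 4: 3922 × 0.963 = 3777
Group 5: 9824 × 0.968 = 9510
Group 6: 7752 × 0.951 = 7372
Group 7: 9630 × 0.94 + 5072 × 0.408 = 9052 + 2069 = 11121
Net migration: Group 1 + 350 → 2437; Group 2 + 20 → 1350; Group 3 + 270 → 7616; Group 4 + 50 → 3827; Group 5 − 40 → 9470; Group 6 + 120 → 7492; Group 7 + 70 → 11191
Population now: 0–14=2437, 15–29=1350, 30–44=7616, 45–59=3827, 60–74=9470, 75–89=7492, 90+=11191
— Period 3 —
Births: 1350 × 0.273 = 369
Group 2: 2437 × 0.959 = 2337
Group 3: 1350 × 0.961 = 1297
Group 4: 7616 × 0.963 = 7334
Group 5: 3827 × 0.968 = 3705
Group 6: 9470 × 0.951 = 9006
Group 7: 7492 × 0.94 + 11191 × 0.408 = 7042 + 4566 = 11608
Net migration: Group 1 + 350 → 719; Group 2 + 20 → 2357; Group 3 + 270 → 1567; Group 4 + 50 → 7384; Group 5 − 40 → 3665; Group 6 + 120 → 9126; Group 7 + 70 → 11678
Population now: 0–14=719, 15–29=2357, 30–44=1567, 45–59=7384, 60–74=3665, 75–89=9126, 90+=11678

3665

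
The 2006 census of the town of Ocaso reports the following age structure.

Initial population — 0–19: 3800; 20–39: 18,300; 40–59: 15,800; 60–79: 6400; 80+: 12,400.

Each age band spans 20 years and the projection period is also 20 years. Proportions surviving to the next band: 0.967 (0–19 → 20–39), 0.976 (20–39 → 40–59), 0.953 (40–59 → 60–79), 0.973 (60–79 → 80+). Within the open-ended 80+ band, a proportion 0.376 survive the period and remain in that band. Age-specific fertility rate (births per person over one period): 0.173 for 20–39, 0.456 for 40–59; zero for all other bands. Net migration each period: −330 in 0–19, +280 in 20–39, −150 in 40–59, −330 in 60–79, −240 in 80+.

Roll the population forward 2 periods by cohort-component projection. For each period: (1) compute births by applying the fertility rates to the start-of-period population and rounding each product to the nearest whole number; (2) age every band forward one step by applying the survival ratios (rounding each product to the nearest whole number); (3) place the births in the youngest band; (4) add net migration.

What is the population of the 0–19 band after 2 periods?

— Period 1 —
Births: 18300 × 0.173 = 3166, 15800 × 0.456 = 7205 ⇒ total 10371
20–39: 3800 × 0.967 = 3675
40–59: 18300 × 0.976 = 17861
60–79: 15800 × 0.953 = 15057
80+: 6400 × 0.973 + 12400 × 0.376 = 6227 + 4662 = 10889
Net migration: 0–19 − 330 → 10041; 20–39 + 280 → 3955; 40–59 − 150 → 17711; 60–79 − 330 → 14727; 80+ − 240 → 10649
Giving 10041 / 3955 / 17711 / 14727 / 10649.
— Period 2 —
Births: 3955 × 0.173 = 684, 17711 × 0.456 = 8076 ⇒ total 8760
20–39: 10041 × 0.967 = 9710
40–59: 3955 × 0.976 = 3860
60–79: 17711 × 0.953 = 16879
80+: 14727 × 0.973 + 10649 × 0.376 = 14329 + 4004 = 18333
Net migration: 0–19 − 330 → 8430; 20–39 + 280 → 9990; 40–59 − 150 → 3710; 60–79 − 330 → 16549; 80+ − 240 → 18093
Giving 8430 / 9990 / 3710 / 16549 / 18093.

8430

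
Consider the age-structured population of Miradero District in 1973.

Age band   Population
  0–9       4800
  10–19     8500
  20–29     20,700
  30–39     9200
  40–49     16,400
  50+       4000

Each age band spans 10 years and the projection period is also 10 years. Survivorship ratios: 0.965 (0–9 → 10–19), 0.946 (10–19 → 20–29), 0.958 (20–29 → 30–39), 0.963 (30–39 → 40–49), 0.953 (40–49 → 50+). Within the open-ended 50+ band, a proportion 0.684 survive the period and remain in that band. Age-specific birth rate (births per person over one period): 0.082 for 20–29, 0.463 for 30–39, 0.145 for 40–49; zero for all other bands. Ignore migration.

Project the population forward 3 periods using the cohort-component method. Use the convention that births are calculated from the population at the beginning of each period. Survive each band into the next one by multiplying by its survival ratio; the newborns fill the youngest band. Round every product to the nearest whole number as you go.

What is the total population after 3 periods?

69223

— Period 1 —
Births: 20700 * 0.082 = 1697  |  9200 * 0.463 = 4260  |  16400 * 0.145 = 2378 → 8335
10–19: 4800 * 0.965 = 4632
20–29: 8500 * 0.946 = 8041
30–39: 20700 * 0.958 = 19831
40–49: 9200 * 0.963 = 8860
50+: 16400 * 0.953 + 4000 * 0.684 = 15629 + 2736 = 18365
Population now: 0–9=8335, 10–19=4632, 20–29=8041, 30–39=19831, 40–49=8860, 50+=18365
— Period 2 —
Births: 8041 * 0.082 = 659  |  19831 * 0.463 = 9182  |  8860 * 0.145 = 1285 → 11126
10–19: 8335 * 0.965 = 8043
20–29: 4632 * 0.946 = 4382
30–39: 8041 * 0.958 = 7703
40–49: 19831 * 0.963 = 19097
50+: 8860 * 0.953 + 18365 * 0.684 = 8444 + 12562 = 21006
Population now: 0–9=11126, 10–19=8043, 20–29=4382, 30–39=7703, 40–49=19097, 50+=21006
— Period 3 —
Births: 4382 * 0.082 = 359  |  7703 * 0.463 = 3566  |  19097 * 0.145 = 2769 → 6694
10–19: 11126 * 0.965 = 10737
20–29: 8043 * 0.946 = 7609
30–39: 4382 * 0.958 = 4198
40–49: 7703 * 0.963 = 7418
50+: 19097 * 0.953 + 21006 * 0.684 = 18199 + 14368 = 32567
Population now: 0–9=6694, 10–19=10737, 20–29=7609, 30–39=4198, 40–49=7418, 50+=32567
Total after period 3: 6694 + 10737 + 7609 + 4198 + 7418 + 32567 = 69223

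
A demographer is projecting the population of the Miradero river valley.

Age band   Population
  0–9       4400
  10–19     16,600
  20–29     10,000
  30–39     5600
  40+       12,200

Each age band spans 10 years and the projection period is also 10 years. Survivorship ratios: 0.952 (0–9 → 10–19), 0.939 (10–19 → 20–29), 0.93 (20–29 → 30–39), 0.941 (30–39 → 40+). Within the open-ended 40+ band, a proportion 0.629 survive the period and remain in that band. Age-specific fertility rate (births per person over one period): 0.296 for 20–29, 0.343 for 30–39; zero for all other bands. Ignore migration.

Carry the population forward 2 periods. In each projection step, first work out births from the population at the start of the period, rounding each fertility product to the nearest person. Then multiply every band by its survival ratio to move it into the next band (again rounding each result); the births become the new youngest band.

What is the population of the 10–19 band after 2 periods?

(Bands numbered youngest = 1 to oldest = 5.)
After projecting period 1:
Births: 10000 * 0.296 = 2960 ; 5600 * 0.343 = 1921 ⇒ total 4881
Band 2: 4400 * 0.952 = 4189
Band 3: 16600 * 0.939 = 15587
Band 4: 10000 * 0.93 = 9300
Band 5: 5600 * 0.941 + 12200 * 0.629 = 5270 + 7674 = 12944
End of period: [4881, 4189, 15587, 9300, 12944]
After projecting period 2:
Births: 15587 * 0.296 = 4614 ; 9300 * 0.343 = 3190 ⇒ total 7804
Band 2: 4881 * 0.952 = 4647
Band 3: 4189 * 0.939 = 3933
Band 4: 15587 * 0.93 = 14496
Band 5: 9300 * 0.941 + 12944 * 0.629 = 8751 + 8142 = 16893
End of period: [7804, 4647, 3933, 14496, 16893]

4647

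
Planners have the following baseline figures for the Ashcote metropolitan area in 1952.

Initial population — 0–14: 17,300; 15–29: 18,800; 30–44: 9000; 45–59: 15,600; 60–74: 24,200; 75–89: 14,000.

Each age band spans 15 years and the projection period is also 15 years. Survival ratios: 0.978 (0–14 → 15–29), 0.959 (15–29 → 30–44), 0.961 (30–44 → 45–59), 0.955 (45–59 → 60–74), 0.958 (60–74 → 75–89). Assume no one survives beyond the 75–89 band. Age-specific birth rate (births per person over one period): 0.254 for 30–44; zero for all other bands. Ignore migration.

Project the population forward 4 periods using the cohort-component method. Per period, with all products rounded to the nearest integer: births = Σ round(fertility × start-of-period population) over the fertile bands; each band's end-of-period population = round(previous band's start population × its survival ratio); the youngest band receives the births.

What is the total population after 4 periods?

41670

(Groups numbered youngest = 1 to oldest = 6.)
Period 1:
Births: 9000 * 0.254 = 2286
Group 2: 17300 * 0.978 = 16919
Group 3: 18800 * 0.959 = 18029
Group 4: 9000 * 0.961 = 8649
Group 5: 15600 * 0.955 = 14898
Group 6: 24200 * 0.958 = 23184
Giving 2286 / 16919 / 18029 / 8649 / 14898 / 23184.
Period 2:
Births: 18029 * 0.254 = 4579
Group 2: 2286 * 0.978 = 2236
Group 3: 16919 * 0.959 = 16225
Group 4: 18029 * 0.961 = 17326
Group 5: 8649 * 0.955 = 8260
Group 6: 14898 * 0.958 = 14272
Giving 4579 / 2236 / 16225 / 17326 / 8260 / 14272.
Period 3:
Births: 16225 * 0.254 = 4121
Group 2: 4579 * 0.978 = 4478
Group 3: 2236 * 0.959 = 2144
Group 4: 16225 * 0.961 = 15592
Group 5: 17326 * 0.955 = 16546
Group 6: 8260 * 0.958 = 7913
Giving 4121 / 4478 / 2144 / 15592 / 16546 / 7913.
Period 4:
Births: 2144 * 0.254 = 545
Group 2: 4121 * 0.978 = 4030
Group 3: 4478 * 0.959 = 4294
Group 4: 2144 * 0.961 = 2060
Group 5: 15592 * 0.955 = 14890
Group 6: 16546 * 0.958 = 15851
Giving 545 / 4030 / 4294 / 2060 / 14890 / 15851.
Total after period 4: 545 + 4030 + 4294 + 2060 + 14890 + 15851 = 41670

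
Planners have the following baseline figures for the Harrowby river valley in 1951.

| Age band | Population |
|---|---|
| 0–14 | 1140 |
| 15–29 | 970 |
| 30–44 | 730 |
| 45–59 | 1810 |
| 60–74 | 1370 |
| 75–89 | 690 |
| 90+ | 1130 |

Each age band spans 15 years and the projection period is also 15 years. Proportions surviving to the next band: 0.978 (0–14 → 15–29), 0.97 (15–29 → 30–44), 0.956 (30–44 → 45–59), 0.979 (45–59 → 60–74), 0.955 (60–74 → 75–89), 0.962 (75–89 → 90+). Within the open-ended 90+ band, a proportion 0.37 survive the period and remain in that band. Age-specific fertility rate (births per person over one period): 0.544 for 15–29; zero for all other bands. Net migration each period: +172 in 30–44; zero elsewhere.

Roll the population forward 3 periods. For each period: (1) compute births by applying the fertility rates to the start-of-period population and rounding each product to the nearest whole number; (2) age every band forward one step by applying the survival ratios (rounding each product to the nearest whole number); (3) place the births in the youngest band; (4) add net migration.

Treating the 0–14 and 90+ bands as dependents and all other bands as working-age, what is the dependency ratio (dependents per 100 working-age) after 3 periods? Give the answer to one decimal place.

60.6

Period 1:
Births: 970 × 0.544 = 528
15–29: 1140 × 0.978 = 1115
30–44: 970 × 0.97 = 941
45–59: 730 × 0.956 = 698
60–74: 1810 × 0.979 = 1772
75–89: 1370 × 0.955 = 1308
90+: 690 × 0.962 + 1130 × 0.37 = 664 + 418 = 1082
Net migration: 30–44 + 172 → 1113
End of period: [528, 1115, 1113, 698, 1772, 1308, 1082]
Period 2:
Births: 1115 × 0.544 = 607
15–29: 528 × 0.978 = 516
30–44: 1115 × 0.97 = 1082
45–59: 1113 × 0.956 = 1064
60–74: 698 × 0.979 = 683
75–89: 1772 × 0.955 = 1692
90+: 1308 × 0.962 + 1082 × 0.37 = 1258 + 400 = 1658
Net migration: 30–44 + 172 → 1254
End of period: [607, 516, 1254, 1064, 683, 1692, 1658]
Period 3:
Births: 516 × 0.544 = 281
15–29: 607 × 0.978 = 594
30–44: 516 × 0.97 = 501
45–59: 1254 × 0.956 = 1199
60–74: 1064 × 0.979 = 1042
75–89: 683 × 0.955 = 652
90+: 1692 × 0.962 + 1658 × 0.37 = 1628 + 613 = 2241
Net migration: 30–44 + 172 → 673
End of period: [281, 594, 673, 1199, 1042, 652, 2241]
Dependents (band 0–14 + band 90+) = 281 + 2241 = 2522; working-age = 4160; ratio = 2522/4160 × 100 = 60.6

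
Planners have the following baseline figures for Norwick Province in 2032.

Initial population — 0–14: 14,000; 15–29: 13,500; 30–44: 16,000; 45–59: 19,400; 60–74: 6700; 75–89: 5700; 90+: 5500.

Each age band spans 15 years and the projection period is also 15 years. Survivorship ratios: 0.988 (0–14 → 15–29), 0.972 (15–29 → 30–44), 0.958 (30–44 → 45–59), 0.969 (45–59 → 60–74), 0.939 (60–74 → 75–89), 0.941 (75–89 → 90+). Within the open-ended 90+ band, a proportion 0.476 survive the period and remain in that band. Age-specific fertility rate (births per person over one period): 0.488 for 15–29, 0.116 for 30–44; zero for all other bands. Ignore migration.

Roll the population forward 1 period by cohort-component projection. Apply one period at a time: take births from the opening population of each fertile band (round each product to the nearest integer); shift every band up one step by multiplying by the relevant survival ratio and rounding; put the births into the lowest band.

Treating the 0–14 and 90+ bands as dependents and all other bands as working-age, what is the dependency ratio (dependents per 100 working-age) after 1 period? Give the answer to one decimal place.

Period 1.
Births: 13500 × 0.488 = 6588  |  16000 × 0.116 = 1856 — total 8444
15–29: 14000 × 0.988 = 13832
30–44: 13500 × 0.972 = 13122
45–59: 16000 × 0.958 = 15328
60–74: 19400 × 0.969 = 18799
75–89: 6700 × 0.939 = 6291
90+: 5700 × 0.941 + 5500 × 0.476 = 5364 + 2618 = 7982
→ [8444, 13832, 13122, 15328, 18799, 6291, 7982]
Dependents (band 0–14 + band 90+) = 8444 + 7982 = 16426; working-age = 67372; ratio = 16426/67372 × 100 = 24.4

24.4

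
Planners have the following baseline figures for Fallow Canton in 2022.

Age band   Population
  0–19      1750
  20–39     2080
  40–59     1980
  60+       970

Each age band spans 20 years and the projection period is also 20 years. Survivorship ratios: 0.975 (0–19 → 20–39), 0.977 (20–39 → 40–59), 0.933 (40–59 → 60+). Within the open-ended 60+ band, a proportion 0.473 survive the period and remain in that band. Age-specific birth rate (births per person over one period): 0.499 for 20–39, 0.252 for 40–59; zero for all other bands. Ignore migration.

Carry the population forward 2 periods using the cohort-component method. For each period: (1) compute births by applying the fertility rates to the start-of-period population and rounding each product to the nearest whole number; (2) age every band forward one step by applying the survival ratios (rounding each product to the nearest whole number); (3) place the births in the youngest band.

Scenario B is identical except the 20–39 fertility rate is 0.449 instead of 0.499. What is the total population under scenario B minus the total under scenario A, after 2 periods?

-187

Numbering the bands 1..4 from youngest to oldest:
After projecting period 1:
Births: 2080 × 0.499 = 1038 ; 1980 × 0.252 = 499 ⇒ total 1537
Band 2: 1750 × 0.975 = 1706
Band 3: 2080 × 0.977 = 2032
Band 4: 1980 × 0.933 + 970 × 0.473 = 1847 + 459 = 2306
End of period: [1537, 1706, 2032, 2306]
After projecting period 2:
Births: 1706 × 0.499 = 851 ; 2032 × 0.252 = 512 ⇒ total 1363
Band 2: 1537 × 0.975 = 1499
Band 3: 1706 × 0.977 = 1667
Band 4: 2032 × 0.933 + 2306 × 0.473 = 1896 + 1091 = 2987
End of period: [1363, 1499, 1667, 2987]
Scenario A total after 2 periods: 7516
Scenario B projection —
After projecting period 1:
Births: 2080 × 0.449 = 934 ; 1980 × 0.252 = 499 ⇒ total 1433
Band 2: 1750 × 0.975 = 1706
Band 3: 2080 × 0.977 = 2032
Band 4: 1980 × 0.933 + 970 × 0.473 = 1847 + 459 = 2306
End of period: [1433, 1706, 2032, 2306]
After projecting period 2:
Births: 1706 × 0.449 = 766 ; 2032 × 0.252 = 512 ⇒ total 1278
Band 2: 1433 × 0.975 = 1397
Band 3: 1706 × 0.977 = 1667
Band 4: 2032 × 0.933 + 2306 × 0.473 = 1896 + 1091 = 2987
End of period: [1278, 1397, 1667, 2987]
Scenario B total after 2 periods: 7329
Difference B − A = 7329 − 7516 = -187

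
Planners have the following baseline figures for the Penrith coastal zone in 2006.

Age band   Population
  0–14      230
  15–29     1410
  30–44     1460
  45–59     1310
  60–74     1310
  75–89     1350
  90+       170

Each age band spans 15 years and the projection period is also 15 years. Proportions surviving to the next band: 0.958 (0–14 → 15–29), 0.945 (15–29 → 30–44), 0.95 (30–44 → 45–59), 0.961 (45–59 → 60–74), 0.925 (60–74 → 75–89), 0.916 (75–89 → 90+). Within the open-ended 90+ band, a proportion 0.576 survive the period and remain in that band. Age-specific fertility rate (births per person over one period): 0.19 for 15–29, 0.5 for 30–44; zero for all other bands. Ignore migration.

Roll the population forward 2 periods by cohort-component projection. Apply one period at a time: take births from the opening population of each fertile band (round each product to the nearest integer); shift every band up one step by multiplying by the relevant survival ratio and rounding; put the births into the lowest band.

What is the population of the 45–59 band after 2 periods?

(Bands numbered youngest = 1 to oldest = 7.)
After projecting period 1:
Births: 1410 * 0.19 = 268  |  1460 * 0.5 = 730 — total 998
Band 2: 230 * 0.958 = 220
Band 3: 1410 * 0.945 = 1332
Band 4: 1460 * 0.95 = 1387
Band 5: 1310 * 0.961 = 1259
Band 6: 1310 * 0.925 = 1212
Band 7: 1350 * 0.916 + 170 * 0.576 = 1237 + 98 = 1335
End of period: [998, 220, 1332, 1387, 1259, 1212, 1335]
After projecting period 2:
Births: 220 * 0.19 = 42  |  1332 * 0.5 = 666 — total 708
Band 2: 998 * 0.958 = 956
Band 3: 220 * 0.945 = 208
Band 4: 1332 * 0.95 = 1265
Band 5: 1387 * 0.961 = 1333
Band 6: 1259 * 0.925 = 1165
Band 7: 1212 * 0.916 + 1335 * 0.576 = 1110 + 769 = 1879
End of period: [708, 956, 208, 1265, 1333, 1165, 1879]

1265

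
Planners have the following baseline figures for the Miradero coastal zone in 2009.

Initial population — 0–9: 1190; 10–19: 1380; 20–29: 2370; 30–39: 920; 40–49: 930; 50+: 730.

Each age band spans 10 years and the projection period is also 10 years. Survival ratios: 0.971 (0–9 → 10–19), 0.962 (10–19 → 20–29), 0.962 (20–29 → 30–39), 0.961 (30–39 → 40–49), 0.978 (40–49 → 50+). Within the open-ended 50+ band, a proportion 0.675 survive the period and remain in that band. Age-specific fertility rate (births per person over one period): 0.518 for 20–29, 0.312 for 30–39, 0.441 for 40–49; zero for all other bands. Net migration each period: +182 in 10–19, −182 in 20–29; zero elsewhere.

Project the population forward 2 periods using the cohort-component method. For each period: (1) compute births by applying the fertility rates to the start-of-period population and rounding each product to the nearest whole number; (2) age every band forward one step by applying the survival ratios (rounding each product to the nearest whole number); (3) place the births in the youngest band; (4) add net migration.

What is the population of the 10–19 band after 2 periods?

(Groups numbered youngest = 1 to oldest = 6.)
Period 1.
Births: 2370 × 0.518 = 1228, 920 × 0.312 = 287, 930 × 0.441 = 410 → 1925
Group 2: 1190 × 0.971 = 1155
Group 3: 1380 × 0.962 = 1328
Group 4: 2370 × 0.962 = 2280
Group 5: 920 × 0.961 = 884
Group 6: 930 × 0.978 + 730 × 0.675 = 910 + 493 = 1403
Net migration: Group 2 + 182 → 1337; Group 3 − 182 → 1146
Population now: 0–9=1925, 10–19=1337, 20–29=1146, 30–39=2280, 40–49=884, 50+=1403
Period 2.
Births: 1146 × 0.518 = 594, 2280 × 0.312 = 711, 884 × 0.441 = 390 → 1695
Group 2: 1925 × 0.971 = 1869
Group 3: 1337 × 0.962 = 1286
Group 4: 1146 × 0.962 = 1102
Group 5: 2280 × 0.961 = 2191
Group 6: 884 × 0.978 + 1403 × 0.675 = 865 + 947 = 1812
Net migration: Group 2 + 182 → 2051; Group 3 − 182 → 1104
Population now: 0–9=1695, 10–19=2051, 20–29=1104, 30–39=1102, 40–49=2191, 50+=1812

2051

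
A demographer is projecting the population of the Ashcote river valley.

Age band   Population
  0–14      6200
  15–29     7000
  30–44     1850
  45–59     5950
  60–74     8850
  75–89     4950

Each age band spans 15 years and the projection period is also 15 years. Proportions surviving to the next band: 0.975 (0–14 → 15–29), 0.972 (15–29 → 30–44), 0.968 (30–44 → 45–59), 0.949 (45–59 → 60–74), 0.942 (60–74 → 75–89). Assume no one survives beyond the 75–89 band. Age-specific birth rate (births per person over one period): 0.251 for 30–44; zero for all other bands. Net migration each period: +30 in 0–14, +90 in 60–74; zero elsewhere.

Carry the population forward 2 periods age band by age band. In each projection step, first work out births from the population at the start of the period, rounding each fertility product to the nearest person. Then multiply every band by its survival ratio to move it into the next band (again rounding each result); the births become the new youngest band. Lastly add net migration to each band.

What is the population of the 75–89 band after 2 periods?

(Groups numbered youngest = 1 to oldest = 6.)
[period 1]
Births: 1850 * 0.251 = 464
Group 2: 6200 * 0.975 = 6045
Group 3: 7000 * 0.972 = 6804
Group 4: 1850 * 0.968 = 1791
Group 5: 5950 * 0.949 = 5647
Group 6: 8850 * 0.942 = 8337
Net migration: Group 1 + 30 → 494; Group 5 + 90 → 5737
End of period: [494, 6045, 6804, 1791, 5737, 8337]
[period 2]
Births: 6804 * 0.251 = 1708
Group 2: 494 * 0.975 = 482
Group 3: 6045 * 0.972 = 5876
Group 4: 6804 * 0.968 = 6586
Group 5: 1791 * 0.949 = 1700
Group 6: 5737 * 0.942 = 5404
Net migration: Group 1 + 30 → 1738; Group 5 + 90 → 1790
End of period: [1738, 482, 5876, 6586, 1790, 5404]

5404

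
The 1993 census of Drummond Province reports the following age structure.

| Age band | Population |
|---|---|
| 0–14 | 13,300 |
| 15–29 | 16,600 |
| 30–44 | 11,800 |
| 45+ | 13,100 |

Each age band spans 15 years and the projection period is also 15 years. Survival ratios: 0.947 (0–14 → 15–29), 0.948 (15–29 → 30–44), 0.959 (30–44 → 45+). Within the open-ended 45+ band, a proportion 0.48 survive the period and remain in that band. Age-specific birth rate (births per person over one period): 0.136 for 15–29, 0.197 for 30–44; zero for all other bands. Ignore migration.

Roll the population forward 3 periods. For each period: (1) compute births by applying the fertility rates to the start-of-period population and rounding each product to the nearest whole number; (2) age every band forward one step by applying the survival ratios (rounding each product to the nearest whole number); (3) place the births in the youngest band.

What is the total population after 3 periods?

Call the bands 1 to 4, youngest first.
After projecting period 1:
Births: 16600 × 0.136 = 2258  |  11800 × 0.197 = 2325 → 4583
Band 2: 13300 × 0.947 = 12595
Band 3: 16600 × 0.948 = 15737
Band 4: 11800 × 0.959 + 13100 × 0.48 = 11316 + 6288 = 17604
End of period: [4583, 12595, 15737, 17604]
After projecting period 2:
Births: 12595 × 0.136 = 1713  |  15737 × 0.197 = 3100 → 4813
Band 2: 4583 × 0.947 = 4340
Band 3: 12595 × 0.948 = 11940
Band 4: 15737 × 0.959 + 17604 × 0.48 = 15092 + 8450 = 23542
End of period: [4813, 4340, 11940, 23542]
After projecting period 3:
Births: 4340 × 0.136 = 590  |  11940 × 0.197 = 2352 → 2942
Band 2: 4813 × 0.947 = 4558
Band 3: 4340 × 0.948 = 4114
Band 4: 11940 × 0.959 + 23542 × 0.48 = 11450 + 11300 = 22750
End of period: [2942, 4558, 4114, 22750]
Total after period 3: 2942 + 4558 + 4114 + 22750 = 34364

34364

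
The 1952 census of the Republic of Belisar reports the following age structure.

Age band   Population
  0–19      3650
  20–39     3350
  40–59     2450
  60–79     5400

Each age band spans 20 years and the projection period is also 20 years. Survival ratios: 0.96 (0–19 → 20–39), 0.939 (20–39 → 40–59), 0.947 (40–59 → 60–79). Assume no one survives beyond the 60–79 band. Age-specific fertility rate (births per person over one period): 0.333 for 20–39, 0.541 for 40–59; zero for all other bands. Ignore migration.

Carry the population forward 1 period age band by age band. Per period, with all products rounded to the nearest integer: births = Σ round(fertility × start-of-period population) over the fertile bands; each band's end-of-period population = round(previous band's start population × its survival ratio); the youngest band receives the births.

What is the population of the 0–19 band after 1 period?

After projecting period 1:
Births: 3350 × 0.333 = 1116  |  2450 × 0.541 = 1325 ⇒ total 2441
20–39: 3650 × 0.96 = 3504
40–59: 3350 × 0.939 = 3146
60–79: 2450 × 0.947 = 2320
Giving 2441 / 3504 / 3146 / 2320.

2441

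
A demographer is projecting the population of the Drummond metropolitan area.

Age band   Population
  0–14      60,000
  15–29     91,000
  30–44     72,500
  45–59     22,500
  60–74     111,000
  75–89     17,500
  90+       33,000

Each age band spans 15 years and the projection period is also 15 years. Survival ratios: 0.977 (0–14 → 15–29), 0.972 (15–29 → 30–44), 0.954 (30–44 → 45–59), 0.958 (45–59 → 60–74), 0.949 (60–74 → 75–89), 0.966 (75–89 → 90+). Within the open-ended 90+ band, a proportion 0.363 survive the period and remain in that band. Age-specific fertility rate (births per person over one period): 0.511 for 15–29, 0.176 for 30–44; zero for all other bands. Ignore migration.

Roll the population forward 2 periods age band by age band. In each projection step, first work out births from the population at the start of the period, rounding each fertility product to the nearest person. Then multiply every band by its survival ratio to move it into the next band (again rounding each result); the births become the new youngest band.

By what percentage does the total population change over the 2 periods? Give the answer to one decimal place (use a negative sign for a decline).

(Groups numbered youngest = 1 to oldest = 7.)
Period 1:
Births: 91000 × 0.511 = 46501 ; 72500 × 0.176 = 12760 → 59261
Group 2: 60000 × 0.977 = 58620
Group 3: 91000 × 0.972 = 88452
Group 4: 72500 × 0.954 = 69165
Group 5: 22500 × 0.958 = 21555
Group 6: 111000 × 0.949 = 105339
Group 7: 17500 × 0.966 + 33000 × 0.363 = 16905 + 11979 = 28884
→ [59261, 58620, 88452, 69165, 21555, 105339, 28884]
Period 2:
Births: 58620 × 0.511 = 29955 ; 88452 × 0.176 = 15568 → 45523
Group 2: 59261 × 0.977 = 57898
Group 3: 58620 × 0.972 = 56979
Group 4: 88452 × 0.954 = 84383
Group 5: 69165 × 0.958 = 66260
Group 6: 21555 × 0.949 = 20456
Group 7: 105339 × 0.966 + 28884 × 0.363 = 101757 + 10485 = 112242
→ [45523, 57898, 56979, 84383, 66260, 20456, 112242]
Total: 407500 → 443741; change = 36241; percentage change = 8.9%

8.9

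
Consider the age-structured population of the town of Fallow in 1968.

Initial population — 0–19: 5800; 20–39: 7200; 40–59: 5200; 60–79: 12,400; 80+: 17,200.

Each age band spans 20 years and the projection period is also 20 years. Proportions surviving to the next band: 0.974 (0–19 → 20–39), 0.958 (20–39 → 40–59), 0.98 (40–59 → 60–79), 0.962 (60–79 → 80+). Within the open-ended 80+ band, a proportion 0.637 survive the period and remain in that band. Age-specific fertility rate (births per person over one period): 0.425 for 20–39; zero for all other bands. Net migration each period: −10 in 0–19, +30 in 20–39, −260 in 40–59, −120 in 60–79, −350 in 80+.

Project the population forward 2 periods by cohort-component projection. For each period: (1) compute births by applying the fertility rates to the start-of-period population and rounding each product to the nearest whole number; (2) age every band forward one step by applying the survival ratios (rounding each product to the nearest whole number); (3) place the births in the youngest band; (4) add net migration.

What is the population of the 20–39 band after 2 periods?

(Bands numbered youngest = 1 to oldest = 5.)
After projecting period 1:
Births: 7200 × 0.425 = 3060
Band 2: 5800 × 0.974 = 5649
Band 3: 7200 × 0.958 = 6898
Band 4: 5200 × 0.98 = 5096
Band 5: 12400 × 0.962 + 17200 × 0.637 = 11929 + 10956 = 22885
Net migration: Band 1 − 10 → 3050; Band 2 + 30 → 5679; Band 3 − 260 → 6638; Band 4 − 120 → 4976; Band 5 − 350 → 22535
Giving 3050 / 5679 / 6638 / 4976 / 22535.
After projecting period 2:
Births: 5679 × 0.425 = 2414
Band 2: 3050 × 0.974 = 2971
Band 3: 5679 × 0.958 = 5440
Band 4: 6638 × 0.98 = 6505
Band 5: 4976 × 0.962 + 22535 × 0.637 = 4787 + 14355 = 19142
Net migration: Band 1 − 10 → 2404; Band 2 + 30 → 3001; Band 3 − 260 → 5180; Band 4 − 120 → 6385; Band 5 − 350 → 18792
Giving 2404 / 3001 / 5180 / 6385 / 18792.

3001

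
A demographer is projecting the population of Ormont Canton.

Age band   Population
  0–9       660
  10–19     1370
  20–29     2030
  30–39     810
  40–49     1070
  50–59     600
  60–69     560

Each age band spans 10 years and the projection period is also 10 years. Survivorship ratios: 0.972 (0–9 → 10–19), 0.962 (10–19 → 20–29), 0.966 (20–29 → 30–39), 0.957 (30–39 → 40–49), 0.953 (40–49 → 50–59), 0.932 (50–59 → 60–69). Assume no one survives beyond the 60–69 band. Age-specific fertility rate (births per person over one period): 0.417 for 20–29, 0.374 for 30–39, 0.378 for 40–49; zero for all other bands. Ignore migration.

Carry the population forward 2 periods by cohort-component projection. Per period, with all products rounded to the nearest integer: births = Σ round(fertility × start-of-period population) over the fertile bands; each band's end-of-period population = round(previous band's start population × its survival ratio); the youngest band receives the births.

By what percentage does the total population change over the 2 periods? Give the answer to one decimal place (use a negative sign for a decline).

[period 1]
Births: 2030 × 0.417 = 847 ; 810 × 0.374 = 303 ; 1070 × 0.378 = 404 → 1554
10–19: 660 × 0.972 = 642
20–29: 1370 × 0.962 = 1318
30–39: 2030 × 0.966 = 1961
40–49: 810 × 0.957 = 775
50–59: 1070 × 0.953 = 1020
60–69: 600 × 0.932 = 559
End of period: [1554, 642, 1318, 1961, 775, 1020, 559]
[period 2]
Births: 1318 × 0.417 = 550 ; 1961 × 0.374 = 733 ; 775 × 0.378 = 293 → 1576
10–19: 1554 × 0.972 = 1510
20–29: 642 × 0.962 = 618
30–39: 1318 × 0.966 = 1273
40–49: 1961 × 0.957 = 1877
50–59: 775 × 0.953 = 739
60–69: 1020 × 0.932 = 951
End of period: [1576, 1510, 618, 1273, 1877, 739, 951]
Total: 7100 → 8544; change = 1444; percentage change = 20.3%

20.3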